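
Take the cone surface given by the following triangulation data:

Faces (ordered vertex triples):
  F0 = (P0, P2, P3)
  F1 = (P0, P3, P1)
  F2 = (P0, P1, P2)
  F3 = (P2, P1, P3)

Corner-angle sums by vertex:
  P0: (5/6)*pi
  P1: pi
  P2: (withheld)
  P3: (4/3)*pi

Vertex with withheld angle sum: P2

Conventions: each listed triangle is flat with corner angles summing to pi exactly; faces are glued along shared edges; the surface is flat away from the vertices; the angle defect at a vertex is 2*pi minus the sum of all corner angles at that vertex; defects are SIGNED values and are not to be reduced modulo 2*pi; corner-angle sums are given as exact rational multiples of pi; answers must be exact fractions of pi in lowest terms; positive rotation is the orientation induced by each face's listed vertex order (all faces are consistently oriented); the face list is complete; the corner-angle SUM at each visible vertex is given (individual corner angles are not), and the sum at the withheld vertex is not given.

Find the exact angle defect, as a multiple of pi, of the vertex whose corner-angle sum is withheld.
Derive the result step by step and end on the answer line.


V = 4, E = 6, F = 4; chi = V - E + F = 2
Gauss-Bonnet: total defect = 2*pi*chi = 4*pi; visible defects sum to (17/6)*pi

Answer: defect(P2) = (7/6)*pi


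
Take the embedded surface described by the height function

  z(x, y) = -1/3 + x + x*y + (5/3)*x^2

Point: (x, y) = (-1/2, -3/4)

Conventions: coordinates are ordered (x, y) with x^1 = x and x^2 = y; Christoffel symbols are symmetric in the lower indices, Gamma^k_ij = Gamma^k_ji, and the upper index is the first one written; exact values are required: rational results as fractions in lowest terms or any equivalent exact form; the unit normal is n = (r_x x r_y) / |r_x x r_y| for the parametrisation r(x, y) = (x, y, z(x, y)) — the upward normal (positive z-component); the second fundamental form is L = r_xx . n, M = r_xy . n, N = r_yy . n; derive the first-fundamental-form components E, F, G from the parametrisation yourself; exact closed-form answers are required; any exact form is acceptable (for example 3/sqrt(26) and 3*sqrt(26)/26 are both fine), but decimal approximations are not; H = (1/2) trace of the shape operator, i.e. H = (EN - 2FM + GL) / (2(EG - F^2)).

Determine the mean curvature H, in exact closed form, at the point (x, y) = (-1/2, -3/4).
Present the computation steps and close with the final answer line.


z_x = -17/12, z_y = -1/2, z_xx = 10/3, z_xy = 1, z_yy = 0
E = 433/144, F = 17/24, G = 5/4; answer radicand W^2 = 469/144
unnormalised second-form numerators: l = 10/3, m = 1, n = 0; L = l/sqrt(469/144), and similarly M = m/sqrt(W^2), N = n/sqrt(W^2)
H = (E*n - 2*F*m + G*l) / (2*(EG - F^2)*sqrt(W^2)); E*n - 2*F*m + G*l = 11/4, EG - F^2 = 469/144, so H = (198/469)/sqrt(469/144)

Answer: H = 2376*sqrt(469)/219961


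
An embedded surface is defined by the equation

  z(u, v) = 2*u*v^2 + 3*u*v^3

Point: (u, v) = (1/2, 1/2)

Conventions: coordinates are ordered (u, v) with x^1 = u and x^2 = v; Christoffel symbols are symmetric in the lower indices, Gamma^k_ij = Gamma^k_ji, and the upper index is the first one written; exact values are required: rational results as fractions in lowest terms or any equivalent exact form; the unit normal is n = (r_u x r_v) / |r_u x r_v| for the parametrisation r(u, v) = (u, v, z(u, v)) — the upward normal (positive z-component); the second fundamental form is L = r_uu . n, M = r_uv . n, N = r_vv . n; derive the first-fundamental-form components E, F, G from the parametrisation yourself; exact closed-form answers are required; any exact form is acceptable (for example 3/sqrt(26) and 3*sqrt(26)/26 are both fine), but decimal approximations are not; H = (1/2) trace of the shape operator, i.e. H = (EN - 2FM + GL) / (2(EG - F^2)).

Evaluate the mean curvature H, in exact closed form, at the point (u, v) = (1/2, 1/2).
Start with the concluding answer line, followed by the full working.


Answer: H = -277*sqrt(402)/40401

z_u = 7/8, z_v = 17/8, z_uu = 0, z_uv = 17/4, z_vv = 13/2
E = 113/64, F = 119/64, G = 353/64; answer radicand W^2 = 201/32
unnormalised second-form numerators: l = 0, m = 17/4, n = 13/2; L = l/sqrt(201/32), and similarly M = m/sqrt(W^2), N = n/sqrt(W^2)
H = (E*n - 2*F*m + G*l) / (2*(EG - F^2)*sqrt(W^2)); E*n - 2*F*m + G*l = -277/64, EG - F^2 = 201/32, so H = (-277/804)/sqrt(201/32)


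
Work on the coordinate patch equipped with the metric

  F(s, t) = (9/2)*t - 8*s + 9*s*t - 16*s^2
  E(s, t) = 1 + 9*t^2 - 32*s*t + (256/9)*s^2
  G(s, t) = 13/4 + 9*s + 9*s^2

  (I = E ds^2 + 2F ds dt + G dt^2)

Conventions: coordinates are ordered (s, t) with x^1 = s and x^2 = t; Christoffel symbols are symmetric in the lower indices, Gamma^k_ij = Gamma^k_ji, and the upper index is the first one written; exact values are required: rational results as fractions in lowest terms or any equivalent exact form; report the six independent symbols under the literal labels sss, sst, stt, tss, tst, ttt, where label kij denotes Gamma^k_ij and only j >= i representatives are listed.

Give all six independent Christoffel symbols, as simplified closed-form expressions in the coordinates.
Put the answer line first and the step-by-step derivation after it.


Answer: Gamma_sss = (1024*s - 576*t)/(1348*s^2 - 1152*s*t + 324*s + 324*t^2 + 117), Gamma_sst = (-576*s + 324*t)/(1348*s^2 - 1152*s*t + 324*s + 324*t^2 + 117), Gamma_stt = 0, Gamma_tss = (-576*s - 288)/(1348*s^2 - 1152*s*t + 324*s + 324*t^2 + 117), Gamma_tst = (324*s + 162)/(1348*s^2 - 1152*s*t + 324*s + 324*t^2 + 117), Gamma_ttt = 0

E = 1 + 9*t^2 - 32*s*t + (256/9)*s^2; F = (9/2)*t - 8*s + 9*s*t - 16*s^2; G = 13/4 + 9*s + 9*s^2
Gamma^k_ij = (1/2) g^{kl} (d_i g_jl + d_j g_il - d_l g_ij), with g^inv = (1/(EG-F^2)) [[G, -F], [-F, E]]
first partials: E_s = -32*t + (512/9)*s, E_t = 18*t - 32*s, F_s = -8 + 9*t - 32*s, F_t = 9/2 + 9*s, G_s = 9 + 18*s, G_t = 0
D = EG - F^2 = 13/4 + 9*s + 9*t^2 - 32*s*t + (337/9)*s^2
expanded: Gamma^s_ss = (G E_s - 2F F_s + F E_t)/(2D), Gamma^s_st = (G E_t - F G_s)/(2D), Gamma^s_tt = (2G F_t - G G_s - F G_t)/(2D), Gamma^t_ss = (2E F_s - E E_t - F E_s)/(2D), Gamma^t_st = (E G_s - F E_t)/(2D), Gamma^t_tt = (E G_t - 2F F_t + F G_s)/(2D); substitute and cancel common factors


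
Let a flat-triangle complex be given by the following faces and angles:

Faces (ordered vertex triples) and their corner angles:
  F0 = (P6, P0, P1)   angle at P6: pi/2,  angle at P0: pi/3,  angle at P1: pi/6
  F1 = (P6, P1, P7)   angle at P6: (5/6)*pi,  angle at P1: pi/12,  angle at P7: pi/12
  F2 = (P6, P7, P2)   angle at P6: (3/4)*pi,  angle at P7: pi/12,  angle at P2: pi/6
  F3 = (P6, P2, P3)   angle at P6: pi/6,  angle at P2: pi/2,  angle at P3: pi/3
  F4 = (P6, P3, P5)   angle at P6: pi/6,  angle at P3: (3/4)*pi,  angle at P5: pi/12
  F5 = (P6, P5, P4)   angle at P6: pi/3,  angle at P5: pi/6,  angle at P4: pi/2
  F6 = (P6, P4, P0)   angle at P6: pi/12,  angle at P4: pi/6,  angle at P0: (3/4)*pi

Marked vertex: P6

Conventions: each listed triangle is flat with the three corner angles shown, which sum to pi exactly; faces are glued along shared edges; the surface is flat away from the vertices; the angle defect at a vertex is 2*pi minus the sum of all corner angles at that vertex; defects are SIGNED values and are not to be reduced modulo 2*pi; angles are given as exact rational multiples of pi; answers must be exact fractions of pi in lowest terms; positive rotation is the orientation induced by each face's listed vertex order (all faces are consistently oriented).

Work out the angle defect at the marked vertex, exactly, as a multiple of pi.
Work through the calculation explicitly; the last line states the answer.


Sum of corner angles at P6: (17/6)*pi
defect = 2*pi - (17/6)*pi

Answer: defect(P6) = (-5/6)*pi


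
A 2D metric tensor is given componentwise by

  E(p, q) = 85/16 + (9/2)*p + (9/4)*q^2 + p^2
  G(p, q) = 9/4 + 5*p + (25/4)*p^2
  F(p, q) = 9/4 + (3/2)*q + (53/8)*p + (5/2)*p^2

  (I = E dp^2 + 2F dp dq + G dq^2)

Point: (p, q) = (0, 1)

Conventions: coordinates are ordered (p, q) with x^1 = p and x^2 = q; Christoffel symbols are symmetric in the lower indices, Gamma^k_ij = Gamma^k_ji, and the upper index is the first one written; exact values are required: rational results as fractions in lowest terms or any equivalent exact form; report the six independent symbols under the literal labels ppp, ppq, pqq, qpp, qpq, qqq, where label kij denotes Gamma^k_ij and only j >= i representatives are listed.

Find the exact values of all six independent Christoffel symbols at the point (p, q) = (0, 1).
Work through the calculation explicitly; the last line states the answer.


E = 121/16, F = 15/4, G = 9/4 at the point
E_p = 9/2, E_q = 9/2, F_p = 53/8, F_q = 3/2, G_p = 5, G_q = 0
EG - F^2 = 189/64;  g^inv = (64/189) * [[9/4, -15/4], [-15/4, 121/16]]
first-kind symbols [ij,l] = (1/2)(d_i g_jl + d_j g_il - d_l g_ij): [pp,p] = E_p/2 = 9/4, [pp,q] = F_p - E_q/2 = 35/8, [pq,p] = E_q/2 = 9/4, [pq,q] = G_p/2 = 5/2, [qq,p] = F_q - G_p/2 = -1, [qq,q] = G_q/2 = 0
Gamma^p_ij = (G*[ij,p] - F*[ij,q])/(EG - F^2), Gamma^q_ij = (E*[ij,q] - F*[ij,p])/(EG - F^2)

Answer: Gamma_ppp = -242/63, Gamma_ppq = -92/63, Gamma_pqq = -16/21, Gamma_qpp = 3155/378, Gamma_qpq = 670/189, Gamma_qqq = 80/63


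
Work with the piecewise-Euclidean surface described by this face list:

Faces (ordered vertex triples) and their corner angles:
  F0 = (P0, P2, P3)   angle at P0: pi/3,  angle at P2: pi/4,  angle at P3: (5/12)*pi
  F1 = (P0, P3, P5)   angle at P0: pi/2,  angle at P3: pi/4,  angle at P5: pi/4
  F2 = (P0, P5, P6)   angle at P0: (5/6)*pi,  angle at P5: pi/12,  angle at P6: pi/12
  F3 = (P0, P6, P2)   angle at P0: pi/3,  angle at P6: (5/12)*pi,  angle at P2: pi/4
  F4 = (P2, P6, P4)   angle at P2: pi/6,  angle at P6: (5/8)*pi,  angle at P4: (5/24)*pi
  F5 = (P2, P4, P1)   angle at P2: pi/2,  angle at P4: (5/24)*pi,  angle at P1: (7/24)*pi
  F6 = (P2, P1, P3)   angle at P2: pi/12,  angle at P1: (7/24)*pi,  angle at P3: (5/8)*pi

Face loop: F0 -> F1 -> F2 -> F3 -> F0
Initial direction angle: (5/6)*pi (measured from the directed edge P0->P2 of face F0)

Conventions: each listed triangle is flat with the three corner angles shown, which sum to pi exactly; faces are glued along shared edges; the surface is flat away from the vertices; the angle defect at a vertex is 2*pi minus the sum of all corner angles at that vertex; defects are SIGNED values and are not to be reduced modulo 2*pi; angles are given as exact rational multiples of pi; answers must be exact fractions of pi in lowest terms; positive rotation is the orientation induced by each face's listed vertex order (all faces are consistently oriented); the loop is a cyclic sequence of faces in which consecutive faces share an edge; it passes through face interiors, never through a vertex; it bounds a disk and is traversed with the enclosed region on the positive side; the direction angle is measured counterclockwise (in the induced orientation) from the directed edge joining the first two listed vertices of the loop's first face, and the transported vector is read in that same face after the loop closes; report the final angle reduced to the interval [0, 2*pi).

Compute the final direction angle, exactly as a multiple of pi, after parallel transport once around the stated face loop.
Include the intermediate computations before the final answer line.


enclosed vertex P0: corner angles sum to 2*pi, defect = 2*pi - 2*pi = 0
the rotation equals the total enclosed defect, so the final angle is initial + defects (mod 2*pi)
final angle = (5/6)*pi + 0 = (5/6)*pi (mod 2*pi)

Answer: final direction angle = (5/6)*pi


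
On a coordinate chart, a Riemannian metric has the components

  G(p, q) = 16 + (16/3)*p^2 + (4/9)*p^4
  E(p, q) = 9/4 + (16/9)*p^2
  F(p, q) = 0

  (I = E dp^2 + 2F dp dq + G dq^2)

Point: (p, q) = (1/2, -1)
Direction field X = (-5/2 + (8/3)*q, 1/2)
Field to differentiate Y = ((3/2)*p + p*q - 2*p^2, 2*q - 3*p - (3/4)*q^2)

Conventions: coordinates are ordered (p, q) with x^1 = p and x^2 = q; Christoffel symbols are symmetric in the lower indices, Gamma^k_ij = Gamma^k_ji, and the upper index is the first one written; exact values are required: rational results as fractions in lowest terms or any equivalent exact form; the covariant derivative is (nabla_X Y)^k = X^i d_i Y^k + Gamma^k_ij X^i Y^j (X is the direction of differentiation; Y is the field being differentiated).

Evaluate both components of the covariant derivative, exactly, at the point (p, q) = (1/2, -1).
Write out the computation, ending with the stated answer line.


E = 97/36, F = 0, G = 625/36 at the point
E_p = 16/9, E_q = 0, F_p = 0, F_q = 0, G_p = 50/9, G_q = 0
EG - F^2 = 60625/1296;  g^inv = (1296/60625) * [[625/36, 0], [0, 97/36]]
first-kind symbols [ij,l] = (1/2)(d_i g_jl + d_j g_il - d_l g_ij): [pp,p] = E_p/2 = 8/9, [pp,q] = F_p - E_q/2 = 0, [pq,p] = E_q/2 = 0, [pq,q] = G_p/2 = 25/9, [qq,p] = F_q - G_p/2 = -25/9, [qq,q] = G_q/2 = 0
Gamma^p_ij = (G*[ij,p] - F*[ij,q])/(EG - F^2), Gamma^q_ij = (E*[ij,q] - F*[ij,p])/(EG - F^2)
Gamma_ppp = 32/97, Gamma_ppq = 0, Gamma_pqq = -100/97, Gamma_qpp = 0, Gamma_qpq = 4/25, Gamma_qqq = 0
X = (-31/6, 1/2), Y = (-1/4, -17/4) at the point

Answer: (nabla_X Y)^p = 6179/582, (nabla_X Y)^q = 6223/300


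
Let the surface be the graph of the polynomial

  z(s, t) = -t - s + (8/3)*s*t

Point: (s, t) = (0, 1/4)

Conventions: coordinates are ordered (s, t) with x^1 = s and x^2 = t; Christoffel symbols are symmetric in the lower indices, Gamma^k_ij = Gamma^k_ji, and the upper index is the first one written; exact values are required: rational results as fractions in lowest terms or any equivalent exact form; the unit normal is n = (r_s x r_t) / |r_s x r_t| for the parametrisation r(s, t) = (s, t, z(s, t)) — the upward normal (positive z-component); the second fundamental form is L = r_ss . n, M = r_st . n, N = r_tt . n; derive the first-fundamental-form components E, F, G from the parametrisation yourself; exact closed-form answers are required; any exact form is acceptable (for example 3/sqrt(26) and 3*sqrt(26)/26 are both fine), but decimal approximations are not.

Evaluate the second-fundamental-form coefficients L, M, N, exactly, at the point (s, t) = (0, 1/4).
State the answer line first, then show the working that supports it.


Answer: L = 0, M = 8*sqrt(19)/19, N = 0

z_s = -1/3, z_t = -1, z_ss = 0, z_st = 8/3, z_tt = 0
E = 10/9, F = 1/3, G = 2; answer radicand W^2 = 19/9
unnormalised second-form numerators: l = 0, m = 8/3, n = 0; L = l/sqrt(19/9), and similarly M = m/sqrt(W^2), N = n/sqrt(W^2)


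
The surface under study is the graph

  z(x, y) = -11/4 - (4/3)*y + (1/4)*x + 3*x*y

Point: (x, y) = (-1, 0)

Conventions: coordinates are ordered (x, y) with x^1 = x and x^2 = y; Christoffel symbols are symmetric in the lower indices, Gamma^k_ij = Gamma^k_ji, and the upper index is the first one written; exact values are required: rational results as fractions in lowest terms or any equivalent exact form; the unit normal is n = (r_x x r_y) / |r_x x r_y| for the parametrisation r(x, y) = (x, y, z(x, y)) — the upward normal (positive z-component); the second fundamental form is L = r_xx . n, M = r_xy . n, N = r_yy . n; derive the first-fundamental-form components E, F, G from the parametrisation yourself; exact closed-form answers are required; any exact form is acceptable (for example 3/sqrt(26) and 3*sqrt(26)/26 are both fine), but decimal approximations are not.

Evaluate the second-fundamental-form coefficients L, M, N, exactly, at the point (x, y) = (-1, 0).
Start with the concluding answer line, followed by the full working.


Answer: L = 0, M = 36*sqrt(2857)/2857, N = 0

z_x = 1/4, z_y = -13/3, z_xx = 0, z_xy = 3, z_yy = 0
E = 17/16, F = -13/12, G = 178/9; answer radicand W^2 = 2857/144
unnormalised second-form numerators: l = 0, m = 3, n = 0; L = l/sqrt(2857/144), and similarly M = m/sqrt(W^2), N = n/sqrt(W^2)


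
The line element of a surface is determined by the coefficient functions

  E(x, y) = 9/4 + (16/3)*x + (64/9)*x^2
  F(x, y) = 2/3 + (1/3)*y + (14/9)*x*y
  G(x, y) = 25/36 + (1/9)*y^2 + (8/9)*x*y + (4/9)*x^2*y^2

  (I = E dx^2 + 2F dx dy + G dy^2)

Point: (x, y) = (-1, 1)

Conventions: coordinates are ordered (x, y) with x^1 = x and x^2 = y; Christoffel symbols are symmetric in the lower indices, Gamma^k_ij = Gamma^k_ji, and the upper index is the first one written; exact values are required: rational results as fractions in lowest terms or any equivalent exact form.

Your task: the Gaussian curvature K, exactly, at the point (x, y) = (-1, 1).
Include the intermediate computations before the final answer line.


E = 145/36, F = -5/9, G = 13/36, EG - F^2 = 55/48 at the point
E_x = -80/9, E_y = 0, F_x = 14/9, F_y = -11/9, G_x = 0, G_y = 2/9
E_yy = 0, F_xy = 14/9, G_xx = 8/9
Evaluate Brioschi's two determinant matrices M1, M2 and divide by (EG - F^2)^2.
M1 = [[-E_yy/2 + F_xy - G_xx/2, E_x/2, F_x - E_y/2], [F_y - G_x/2, E, F], [G_y/2, F, G]] = [[10/9, -40/9, 14/9], [-11/9, 145/36, -5/9], [1/9, -5/9, 13/36]]; det M1 = -35/648
M2 = [[0, E_y/2, G_x/2], [E_y/2, E, F], [G_x/2, F, G]] = [[0, 0, 0], [0, 145/36, -5/9], [0, -5/9, 13/36]]; det M2 = 0
det M1 - det M2 = -35/648; K = -35/648 / (55/48)^2 = -224/5445

Answer: K = -224/5445


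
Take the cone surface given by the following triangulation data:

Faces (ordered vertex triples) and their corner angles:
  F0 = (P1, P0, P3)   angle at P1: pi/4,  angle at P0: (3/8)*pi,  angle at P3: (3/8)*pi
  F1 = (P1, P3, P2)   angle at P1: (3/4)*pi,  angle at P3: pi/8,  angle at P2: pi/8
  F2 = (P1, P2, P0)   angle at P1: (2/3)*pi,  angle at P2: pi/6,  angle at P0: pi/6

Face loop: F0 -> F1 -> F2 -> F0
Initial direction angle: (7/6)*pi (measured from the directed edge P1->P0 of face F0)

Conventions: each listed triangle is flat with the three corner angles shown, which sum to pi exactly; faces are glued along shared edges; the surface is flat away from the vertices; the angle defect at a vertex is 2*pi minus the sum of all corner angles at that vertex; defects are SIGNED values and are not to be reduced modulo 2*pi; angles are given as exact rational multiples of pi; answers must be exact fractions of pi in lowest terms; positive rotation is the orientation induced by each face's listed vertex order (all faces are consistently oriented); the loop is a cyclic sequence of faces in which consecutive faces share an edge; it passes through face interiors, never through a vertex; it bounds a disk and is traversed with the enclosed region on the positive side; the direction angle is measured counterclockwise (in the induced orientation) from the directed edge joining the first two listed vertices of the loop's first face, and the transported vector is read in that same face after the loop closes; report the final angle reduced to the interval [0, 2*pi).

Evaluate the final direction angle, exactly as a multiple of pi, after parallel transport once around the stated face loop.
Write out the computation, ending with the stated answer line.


enclosed vertex P1: corner angles sum to (5/3)*pi, defect = 2*pi - (5/3)*pi = pi/3
the rotation equals the total enclosed defect, so the final angle is initial + defects (mod 2*pi)
final angle = (7/6)*pi + pi/3 = (3/2)*pi (mod 2*pi)

Answer: final direction angle = (3/2)*pi


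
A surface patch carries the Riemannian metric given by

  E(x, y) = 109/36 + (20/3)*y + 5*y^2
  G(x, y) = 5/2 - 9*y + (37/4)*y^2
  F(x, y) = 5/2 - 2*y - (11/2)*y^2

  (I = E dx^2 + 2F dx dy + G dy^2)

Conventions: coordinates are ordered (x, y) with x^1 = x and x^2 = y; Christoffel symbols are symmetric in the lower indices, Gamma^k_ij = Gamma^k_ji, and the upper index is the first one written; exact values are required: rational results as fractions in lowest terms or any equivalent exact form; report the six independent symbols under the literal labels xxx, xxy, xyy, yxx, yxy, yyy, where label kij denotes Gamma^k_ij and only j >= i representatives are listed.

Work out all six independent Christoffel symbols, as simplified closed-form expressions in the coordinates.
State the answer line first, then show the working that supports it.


Answer: Gamma_xxx = (-3960*y^3 - 4080*y^2 + 840*y + 1200)/(2304*y^4 - 768*y^3 + 577*y^2 - 84*y + 190), Gamma_xxy = (6660*y^3 - 2040*y^2 - 2520*y + 1200)/(2304*y^4 - 768*y^3 + 577*y^2 - 84*y + 190), Gamma_xyy = (-7326*y^3 + 10692*y^2 - 5994*y + 900)/(2304*y^4 - 768*y^3 + 577*y^2 - 84*y + 190), Gamma_yxx = (-10800*y^3 - 21600*y^2 - 16140*y - 4360)/(6912*y^4 - 2304*y^3 + 1731*y^2 - 252*y + 570), Gamma_yxy = (3960*y^3 + 4080*y^2 - 840*y - 1200)/(2304*y^4 - 768*y^3 + 577*y^2 - 84*y + 190), Gamma_yyy = (-2052*y^3 + 888*y^2 + 3097*y - 1242)/(2304*y^4 - 768*y^3 + 577*y^2 - 84*y + 190)

E = 109/36 + (20/3)*y + 5*y^2; F = 5/2 - 2*y - (11/2)*y^2; G = 5/2 - 9*y + (37/4)*y^2
Gamma^k_ij = (1/2) g^{kl} (d_i g_jl + d_j g_il - d_l g_ij), with g^inv = (1/(EG-F^2)) [[G, -F], [-F, E]]
first partials: E_x = 0, E_y = 20/3 + 10*y, F_x = 0, F_y = -2 - 11*y, G_x = 0, G_y = -9 + (37/2)*y
D = EG - F^2 = 95/72 - (7/12)*y + (577/144)*y^2 - (16/3)*y^3 + 16*y^4
expanded: Gamma^x_xx = (G E_x - 2F F_x + F E_y)/(2D), Gamma^x_xy = (G E_y - F G_x)/(2D), Gamma^x_yy = (2G F_y - G G_x - F G_y)/(2D), Gamma^y_xx = (2E F_x - E E_y - F E_x)/(2D), Gamma^y_xy = (E G_x - F E_y)/(2D), Gamma^y_yy = (E G_y - 2F F_y + F G_x)/(2D); substitute and cancel common factors


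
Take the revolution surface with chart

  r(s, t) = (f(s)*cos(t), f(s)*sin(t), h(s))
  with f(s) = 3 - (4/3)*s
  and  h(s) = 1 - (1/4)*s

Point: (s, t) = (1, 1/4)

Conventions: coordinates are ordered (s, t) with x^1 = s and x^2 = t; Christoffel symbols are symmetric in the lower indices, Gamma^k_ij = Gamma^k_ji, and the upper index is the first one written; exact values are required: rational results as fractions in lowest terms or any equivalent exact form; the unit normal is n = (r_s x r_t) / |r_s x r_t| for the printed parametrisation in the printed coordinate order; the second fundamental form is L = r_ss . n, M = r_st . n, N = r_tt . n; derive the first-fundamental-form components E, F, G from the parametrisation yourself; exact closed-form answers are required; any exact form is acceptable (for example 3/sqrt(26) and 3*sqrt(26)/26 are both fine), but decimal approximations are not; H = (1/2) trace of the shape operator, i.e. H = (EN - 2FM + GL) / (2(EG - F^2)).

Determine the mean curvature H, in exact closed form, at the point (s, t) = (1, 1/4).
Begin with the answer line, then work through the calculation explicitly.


Answer: H = -9*sqrt(265)/2650

f = 5/3, f' = -4/3, f'' = 0, h' = -1/4, h'' = 0
E = 265/144, F = 0, G = 25/9; answer radicand W^2 = 265/144
unnormalised second-form numerators: l = 0, m = 0, n = -5/12; L = l/sqrt(265/144), and similarly M = m/sqrt(W^2), N = n/sqrt(W^2)
H = (E*n - 2*F*m + G*l) / (2*(EG - F^2)*sqrt(W^2)); E*n - 2*F*m + G*l = -1325/1728, EG - F^2 = 6625/1296, so H = (-3/40)/sqrt(265/144)


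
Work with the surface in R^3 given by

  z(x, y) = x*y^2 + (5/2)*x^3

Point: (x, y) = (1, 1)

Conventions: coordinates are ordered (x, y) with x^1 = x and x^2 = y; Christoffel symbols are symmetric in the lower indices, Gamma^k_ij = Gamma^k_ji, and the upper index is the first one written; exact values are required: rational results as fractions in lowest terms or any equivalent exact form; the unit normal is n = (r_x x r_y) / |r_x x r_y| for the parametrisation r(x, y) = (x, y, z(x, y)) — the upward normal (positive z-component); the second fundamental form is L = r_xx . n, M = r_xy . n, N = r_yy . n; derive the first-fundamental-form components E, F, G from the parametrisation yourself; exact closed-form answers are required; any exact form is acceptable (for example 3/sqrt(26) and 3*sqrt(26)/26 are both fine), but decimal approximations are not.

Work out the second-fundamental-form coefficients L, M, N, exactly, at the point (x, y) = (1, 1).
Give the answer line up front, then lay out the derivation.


Answer: L = 10*sqrt(309)/103, M = 4*sqrt(309)/309, N = 4*sqrt(309)/309

z_x = 17/2, z_y = 2, z_xx = 15, z_xy = 2, z_yy = 2
E = 293/4, F = 17, G = 5; answer radicand W^2 = 309/4
unnormalised second-form numerators: l = 15, m = 2, n = 2; L = l/sqrt(309/4), and similarly M = m/sqrt(W^2), N = n/sqrt(W^2)


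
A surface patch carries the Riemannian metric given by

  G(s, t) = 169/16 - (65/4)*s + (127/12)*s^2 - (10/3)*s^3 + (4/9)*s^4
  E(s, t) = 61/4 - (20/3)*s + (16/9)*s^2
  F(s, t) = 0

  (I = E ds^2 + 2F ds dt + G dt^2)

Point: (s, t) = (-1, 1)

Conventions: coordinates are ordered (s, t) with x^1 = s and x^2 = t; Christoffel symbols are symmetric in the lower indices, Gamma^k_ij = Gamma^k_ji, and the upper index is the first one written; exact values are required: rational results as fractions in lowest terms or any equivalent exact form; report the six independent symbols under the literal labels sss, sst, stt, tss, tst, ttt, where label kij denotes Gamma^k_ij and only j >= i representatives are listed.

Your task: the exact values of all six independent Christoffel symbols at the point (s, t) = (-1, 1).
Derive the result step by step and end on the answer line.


E = 853/36, F = 0, G = 5929/144 at the point
E_s = -92/9, E_t = 0, F_s = 0, F_t = 0, G_s = -1771/36, G_t = 0
EG - F^2 = 5057437/5184;  g^inv = (5184/5057437) * [[5929/144, 0], [0, 853/36]]
first-kind symbols [ij,l] = (1/2)(d_i g_jl + d_j g_il - d_l g_ij): [ss,s] = E_s/2 = -46/9, [ss,t] = F_s - E_t/2 = 0, [st,s] = E_t/2 = 0, [st,t] = G_s/2 = -1771/72, [tt,s] = F_t - G_s/2 = 1771/72, [tt,t] = G_t/2 = 0
Gamma^s_ij = (G*[ij,s] - F*[ij,t])/(EG - F^2), Gamma^t_ij = (E*[ij,t] - F*[ij,s])/(EG - F^2)

Answer: Gamma_sss = -184/853, Gamma_sst = 0, Gamma_stt = 1771/1706, Gamma_tss = 0, Gamma_tst = -46/77, Gamma_ttt = 0


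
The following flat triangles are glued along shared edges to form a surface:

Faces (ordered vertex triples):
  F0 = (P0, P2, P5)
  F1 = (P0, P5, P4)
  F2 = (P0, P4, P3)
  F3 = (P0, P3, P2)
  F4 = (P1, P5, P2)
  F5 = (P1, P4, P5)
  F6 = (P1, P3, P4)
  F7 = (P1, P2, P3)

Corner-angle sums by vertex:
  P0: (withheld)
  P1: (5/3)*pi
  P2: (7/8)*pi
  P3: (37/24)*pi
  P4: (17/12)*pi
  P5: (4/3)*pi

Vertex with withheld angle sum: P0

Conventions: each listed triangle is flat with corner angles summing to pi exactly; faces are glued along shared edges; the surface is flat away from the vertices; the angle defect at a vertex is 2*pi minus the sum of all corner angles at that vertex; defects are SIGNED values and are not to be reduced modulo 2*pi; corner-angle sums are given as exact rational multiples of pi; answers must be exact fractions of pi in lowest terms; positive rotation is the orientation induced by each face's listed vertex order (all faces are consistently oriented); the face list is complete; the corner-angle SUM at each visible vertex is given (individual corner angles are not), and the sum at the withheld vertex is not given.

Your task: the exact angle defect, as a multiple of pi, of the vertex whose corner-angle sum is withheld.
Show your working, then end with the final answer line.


V = 6, E = 12, F = 8; chi = V - E + F = 2
Gauss-Bonnet: total defect = 2*pi*chi = 4*pi; visible defects sum to (19/6)*pi

Answer: defect(P0) = (5/6)*pi


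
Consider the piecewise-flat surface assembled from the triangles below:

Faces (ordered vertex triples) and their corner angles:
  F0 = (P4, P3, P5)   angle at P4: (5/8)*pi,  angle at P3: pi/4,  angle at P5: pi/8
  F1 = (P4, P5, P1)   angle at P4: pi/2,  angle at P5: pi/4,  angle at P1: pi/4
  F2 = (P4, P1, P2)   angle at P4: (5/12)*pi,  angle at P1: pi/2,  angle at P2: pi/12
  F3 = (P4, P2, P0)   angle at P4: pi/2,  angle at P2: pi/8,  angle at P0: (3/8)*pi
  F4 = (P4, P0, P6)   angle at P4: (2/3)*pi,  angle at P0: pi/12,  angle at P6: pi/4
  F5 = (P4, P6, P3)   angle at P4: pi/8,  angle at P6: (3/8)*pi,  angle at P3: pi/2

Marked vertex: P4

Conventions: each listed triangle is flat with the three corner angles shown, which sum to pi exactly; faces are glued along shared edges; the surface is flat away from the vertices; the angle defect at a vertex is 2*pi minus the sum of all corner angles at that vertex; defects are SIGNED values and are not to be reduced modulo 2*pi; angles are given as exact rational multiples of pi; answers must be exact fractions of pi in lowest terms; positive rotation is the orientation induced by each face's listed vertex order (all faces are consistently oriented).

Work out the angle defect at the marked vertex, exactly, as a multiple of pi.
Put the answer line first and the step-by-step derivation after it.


Answer: defect(P4) = (-5/6)*pi

Sum of corner angles at P4: (17/6)*pi
defect = 2*pi - (17/6)*pi


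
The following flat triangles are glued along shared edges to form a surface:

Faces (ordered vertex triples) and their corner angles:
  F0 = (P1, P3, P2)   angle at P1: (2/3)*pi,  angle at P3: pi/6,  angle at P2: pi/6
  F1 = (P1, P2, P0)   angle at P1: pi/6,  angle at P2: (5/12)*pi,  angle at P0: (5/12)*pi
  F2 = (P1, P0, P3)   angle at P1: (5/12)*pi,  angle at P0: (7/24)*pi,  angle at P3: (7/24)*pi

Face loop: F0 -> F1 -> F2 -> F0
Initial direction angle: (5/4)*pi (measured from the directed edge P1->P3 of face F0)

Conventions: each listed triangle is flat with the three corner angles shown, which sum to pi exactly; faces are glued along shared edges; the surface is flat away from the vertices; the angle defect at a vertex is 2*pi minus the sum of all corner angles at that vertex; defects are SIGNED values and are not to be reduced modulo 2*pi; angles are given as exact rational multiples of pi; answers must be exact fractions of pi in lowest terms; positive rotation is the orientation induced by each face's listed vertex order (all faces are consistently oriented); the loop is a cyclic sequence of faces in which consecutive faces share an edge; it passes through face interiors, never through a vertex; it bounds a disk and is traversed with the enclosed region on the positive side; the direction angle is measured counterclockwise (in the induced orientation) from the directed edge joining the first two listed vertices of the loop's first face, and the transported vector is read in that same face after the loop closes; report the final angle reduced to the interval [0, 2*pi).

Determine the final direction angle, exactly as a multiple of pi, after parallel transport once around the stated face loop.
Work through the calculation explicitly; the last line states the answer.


enclosed vertex P1: corner angles sum to (5/4)*pi, defect = 2*pi - (5/4)*pi = (3/4)*pi
holonomy = initial angle + sum of enclosed defects (mod 2*pi), positive in the induced orientation
final angle = (5/4)*pi + (3/4)*pi = 0 (mod 2*pi)

Answer: final direction angle = 0


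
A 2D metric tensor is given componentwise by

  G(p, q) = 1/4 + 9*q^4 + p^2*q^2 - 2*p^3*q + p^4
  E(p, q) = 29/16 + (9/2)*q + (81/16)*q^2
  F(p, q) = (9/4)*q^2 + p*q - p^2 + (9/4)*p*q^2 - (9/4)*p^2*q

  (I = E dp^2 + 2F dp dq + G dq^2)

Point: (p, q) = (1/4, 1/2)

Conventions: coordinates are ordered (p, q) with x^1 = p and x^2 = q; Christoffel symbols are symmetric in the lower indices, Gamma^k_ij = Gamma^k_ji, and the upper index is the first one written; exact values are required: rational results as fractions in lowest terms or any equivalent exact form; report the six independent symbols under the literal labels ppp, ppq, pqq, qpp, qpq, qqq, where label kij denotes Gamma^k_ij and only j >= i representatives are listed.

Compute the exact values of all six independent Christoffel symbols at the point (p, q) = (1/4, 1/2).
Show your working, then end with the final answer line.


E = 341/64, F = 89/128, G = 209/256 at the point
E_p = 0, E_q = 153/16, F_p = 0, F_q = 187/64, G_p = 0, G_q = 145/32
EG - F^2 = 15837/4096;  g^inv = (4096/15837) * [[209/256, -89/128], [-89/128, 341/64]]
first-kind symbols [ij,l] = (1/2)(d_i g_jl + d_j g_il - d_l g_ij): [pp,p] = E_p/2 = 0, [pp,q] = F_p - E_q/2 = -153/32, [pq,p] = E_q/2 = 153/32, [pq,q] = G_p/2 = 0, [qq,p] = F_q - G_p/2 = 187/64, [qq,q] = G_q/2 = 145/64
Gamma^p_ij = (G*[ij,p] - F*[ij,q])/(EG - F^2), Gamma^q_ij = (E*[ij,q] - F*[ij,p])/(EG - F^2)

Answer: Gamma_ppp = 4539/5279, Gamma_ppq = 10659/10558, Gamma_pqq = 13273/63348, Gamma_qpp = -34782/5279, Gamma_qpq = -4539/5279, Gamma_qqq = 82247/31674


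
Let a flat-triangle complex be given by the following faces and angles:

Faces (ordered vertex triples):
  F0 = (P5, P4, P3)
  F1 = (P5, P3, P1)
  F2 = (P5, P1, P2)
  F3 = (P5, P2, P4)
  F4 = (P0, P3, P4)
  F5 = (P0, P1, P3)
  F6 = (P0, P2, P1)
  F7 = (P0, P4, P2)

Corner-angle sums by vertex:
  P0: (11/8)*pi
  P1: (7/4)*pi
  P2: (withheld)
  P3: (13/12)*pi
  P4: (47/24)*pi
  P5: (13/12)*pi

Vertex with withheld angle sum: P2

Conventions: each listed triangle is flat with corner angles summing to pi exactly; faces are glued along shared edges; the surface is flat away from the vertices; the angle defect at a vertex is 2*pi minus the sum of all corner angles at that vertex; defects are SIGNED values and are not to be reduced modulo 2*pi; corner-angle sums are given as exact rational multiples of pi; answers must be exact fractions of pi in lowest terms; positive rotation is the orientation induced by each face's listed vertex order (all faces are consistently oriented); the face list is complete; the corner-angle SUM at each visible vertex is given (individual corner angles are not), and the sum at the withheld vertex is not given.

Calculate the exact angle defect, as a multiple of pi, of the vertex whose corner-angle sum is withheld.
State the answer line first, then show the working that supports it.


Answer: defect(P2) = (5/4)*pi

V = 6, E = 12, F = 8; chi = V - E + F = 2
Gauss-Bonnet: total defect = 2*pi*chi = 4*pi; visible defects sum to (11/4)*pi


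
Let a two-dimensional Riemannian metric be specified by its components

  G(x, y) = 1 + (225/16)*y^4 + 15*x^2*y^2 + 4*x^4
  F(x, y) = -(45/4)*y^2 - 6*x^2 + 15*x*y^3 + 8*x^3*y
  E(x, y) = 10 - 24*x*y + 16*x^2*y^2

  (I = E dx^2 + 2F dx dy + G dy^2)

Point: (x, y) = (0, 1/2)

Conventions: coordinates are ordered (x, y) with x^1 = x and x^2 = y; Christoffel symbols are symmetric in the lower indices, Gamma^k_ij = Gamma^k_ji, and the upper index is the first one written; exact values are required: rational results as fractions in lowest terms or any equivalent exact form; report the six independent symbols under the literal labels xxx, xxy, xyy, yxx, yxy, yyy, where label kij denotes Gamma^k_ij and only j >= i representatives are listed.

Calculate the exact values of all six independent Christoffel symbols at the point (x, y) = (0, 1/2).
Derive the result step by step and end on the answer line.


E = 10, F = -45/16, G = 481/256 at the point
E_x = -12, E_y = 0, F_x = 15/8, F_y = -45/4, G_x = 0, G_y = 225/32
EG - F^2 = 2785/256;  g^inv = (256/2785) * [[481/256, 45/16], [45/16, 10]]
first-kind symbols [ij,l] = (1/2)(d_i g_jl + d_j g_il - d_l g_ij): [xx,x] = E_x/2 = -6, [xx,y] = F_x - E_y/2 = 15/8, [xy,x] = E_y/2 = 0, [xy,y] = G_x/2 = 0, [yy,x] = F_y - G_x/2 = -45/4, [yy,y] = G_y/2 = 225/64
Gamma^x_ij = (G*[ij,x] - F*[ij,y])/(EG - F^2), Gamma^y_ij = (E*[ij,y] - F*[ij,x])/(EG - F^2)

Answer: Gamma_xxx = -1536/2785, Gamma_xxy = 0, Gamma_xyy = -576/557, Gamma_yxx = 96/557, Gamma_yxy = 0, Gamma_yyy = 180/557


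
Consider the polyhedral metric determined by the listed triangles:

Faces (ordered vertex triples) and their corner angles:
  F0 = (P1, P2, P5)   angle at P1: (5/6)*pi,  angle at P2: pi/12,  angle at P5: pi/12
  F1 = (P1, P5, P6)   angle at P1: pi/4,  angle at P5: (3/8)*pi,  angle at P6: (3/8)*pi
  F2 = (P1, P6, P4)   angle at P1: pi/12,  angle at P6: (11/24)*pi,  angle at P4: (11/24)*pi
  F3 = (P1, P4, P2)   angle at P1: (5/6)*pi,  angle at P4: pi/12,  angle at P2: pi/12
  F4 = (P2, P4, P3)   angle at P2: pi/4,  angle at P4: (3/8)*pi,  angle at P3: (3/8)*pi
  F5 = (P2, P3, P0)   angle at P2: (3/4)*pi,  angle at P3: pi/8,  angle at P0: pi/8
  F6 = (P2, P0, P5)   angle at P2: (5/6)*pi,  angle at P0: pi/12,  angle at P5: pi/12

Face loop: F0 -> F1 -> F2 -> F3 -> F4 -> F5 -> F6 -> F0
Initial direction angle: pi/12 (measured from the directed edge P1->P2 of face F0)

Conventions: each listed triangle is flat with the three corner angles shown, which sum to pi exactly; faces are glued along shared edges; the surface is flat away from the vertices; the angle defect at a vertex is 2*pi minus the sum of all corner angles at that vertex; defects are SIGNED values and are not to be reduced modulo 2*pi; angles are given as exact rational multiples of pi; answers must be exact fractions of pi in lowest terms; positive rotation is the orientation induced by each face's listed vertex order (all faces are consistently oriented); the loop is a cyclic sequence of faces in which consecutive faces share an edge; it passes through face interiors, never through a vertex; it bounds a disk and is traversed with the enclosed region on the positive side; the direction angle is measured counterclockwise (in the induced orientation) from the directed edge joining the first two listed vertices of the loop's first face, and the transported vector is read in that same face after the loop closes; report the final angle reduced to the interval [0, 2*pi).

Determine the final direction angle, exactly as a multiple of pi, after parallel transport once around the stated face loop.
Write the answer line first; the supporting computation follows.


Answer: final direction angle = pi/12

enclosed vertex P1: corner angles sum to 2*pi, defect = 2*pi - 2*pi = 0
enclosed vertex P2: corner angles sum to 2*pi, defect = 2*pi - 2*pi = 0
final direction = starting direction + enclosed defect total, reduced mod 2*pi (induced orientation)
final angle = pi/12 + 0 = pi/12 (mod 2*pi)


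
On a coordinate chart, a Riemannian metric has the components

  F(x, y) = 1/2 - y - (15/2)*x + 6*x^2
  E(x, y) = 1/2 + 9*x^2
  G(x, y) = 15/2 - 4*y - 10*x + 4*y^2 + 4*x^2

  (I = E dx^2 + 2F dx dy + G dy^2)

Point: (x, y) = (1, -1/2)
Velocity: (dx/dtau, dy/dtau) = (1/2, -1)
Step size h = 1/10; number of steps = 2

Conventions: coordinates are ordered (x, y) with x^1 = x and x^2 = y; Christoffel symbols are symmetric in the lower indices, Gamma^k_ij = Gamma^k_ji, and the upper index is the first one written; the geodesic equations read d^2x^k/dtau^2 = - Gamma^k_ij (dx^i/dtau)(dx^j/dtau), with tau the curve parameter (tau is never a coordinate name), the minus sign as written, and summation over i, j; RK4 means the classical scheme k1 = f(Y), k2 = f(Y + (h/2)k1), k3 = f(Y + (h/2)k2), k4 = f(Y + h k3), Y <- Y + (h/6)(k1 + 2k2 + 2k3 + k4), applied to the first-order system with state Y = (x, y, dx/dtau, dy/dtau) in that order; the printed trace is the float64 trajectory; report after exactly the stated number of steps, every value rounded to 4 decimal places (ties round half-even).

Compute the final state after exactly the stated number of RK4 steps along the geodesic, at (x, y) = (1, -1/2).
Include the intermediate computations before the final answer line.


f(Y) = (dx/dtau, dy/dtau, -Gamma^x_ij Y'^i Y'^j, -Gamma^y_ij Y'^i Y'^j) with the Gammas evaluated at the stage position; h = 0.100000; intermediate values shown to 6 dp
step 0: x = 1.0000, y = -0.5000, dx/dtau = 0.5000, dy/dtau = -1.0000
step 1:
  k1: at (x, y) = (1.000000, -0.500000), (dx/dtau, dy/dtau) = (0.500000, -1.000000); Gamma_xxx = 1.005882, Gamma_xxy = -0.011765, Gamma_xyy = -0.047059, Gamma_yxx = 1.111765, Gamma_yxy = -0.223529, Gamma_yyy = -0.894118; k1 = (0.500000, -1.000000, -0.216176, 0.392647)
  k2: at (x, y) = (1.025000, -0.550000), (dx/dtau, dy/dtau) = (0.489191, -0.980368); Gamma_xxx = 0.961918, Gamma_xxy = -0.006219, Gamma_xyy = -0.039091, Gamma_yxx = 1.053170, Gamma_yxy = -0.185517, Gamma_yyy = -0.866436; k2 = (0.489191, -0.980368, -0.198589, 0.402775)
  k3: at (x, y) = (1.024460, -0.549018), (dx/dtau, dy/dtau) = (0.490071, -0.979861); Gamma_xxx = 0.962806, Gamma_xxy = -0.006317, Gamma_xyy = -0.039242, Gamma_yxx = 1.054181, Gamma_yxy = -0.186251, Gamma_yyy = -0.866964; k3 = (0.490071, -0.979861, -0.199626, 0.400339)
  k4: at (x, y) = (1.049007, -0.597986), (dx/dtau, dy/dtau) = (0.480037, -0.959966); Gamma_xxx = 0.923553, Gamma_xxy = -0.002468, Gamma_xyy = -0.032334, Gamma_yxx = 1.001624, Gamma_yxy = -0.153688, Gamma_yyy = -0.840168; k4 = (0.480037, -0.959966, -0.185297, 0.401790)
  Y <- Y + (h/6)(k1 + 2k2 + 2k3 + k4): x = 1.0490, y = -0.5980, dx/dtau = 0.4800, dy/dtau = -0.9600
step 2:
  k1: at (x, y) = (1.048976, -0.598007), (dx/dtau, dy/dtau) = (0.480035, -0.959989); Gamma_xxx = 0.923590, Gamma_xxy = -0.002470, Gamma_xyy = -0.032335, Gamma_yxx = 1.001533, Gamma_yxy = -0.153705, Gamma_yyy = -0.840148; k1 = (0.480035, -0.959989, -0.185304, 0.401813)
  k2: at (x, y) = (1.072978, -0.646007), (dx/dtau, dy/dtau) = (0.470770, -0.939898); Gamma_xxx = 0.888524, Gamma_xxy = 0.000074, Gamma_xyy = -0.026399, Gamma_yxx = 0.954058, Gamma_yxy = -0.125800, Gamma_yyy = -0.814377; k2 = (0.470770, -0.939898, -0.173532, 0.396658)
  k3: at (x, y) = (1.072515, -0.645002), (dx/dtau, dy/dtau) = (0.471358, -0.940156); Gamma_xxx = 0.889179, Gamma_xxy = 0.000033, Gamma_xyy = -0.026512, Gamma_yxx = 0.955072, Gamma_yxy = -0.126321, Gamma_yyy = -0.814917; k3 = (0.471358, -0.940156, -0.174093, 0.396144)
  k4: at (x, y) = (1.096112, -0.692023), (dx/dtau, dy/dtau) = (0.462626, -0.920375); Gamma_xxx = 0.857485, Gamma_xxy = 0.001625, Gamma_xyy = -0.021412, Gamma_yxx = 0.912189, Gamma_yxy = -0.102157, Gamma_yyy = -0.790299; k4 = (0.462626, -0.920375, -0.164000, 0.387230)
  Y <- Y + (h/6)(k1 + 2k2 + 2k3 + k4): x = 1.0961, y = -0.6920, dx/dtau = 0.4626, dy/dtau = -0.9204

Answer: x = 1.0961, y = -0.6920, dx/dtau = 0.4626, dy/dtau = -0.9204
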